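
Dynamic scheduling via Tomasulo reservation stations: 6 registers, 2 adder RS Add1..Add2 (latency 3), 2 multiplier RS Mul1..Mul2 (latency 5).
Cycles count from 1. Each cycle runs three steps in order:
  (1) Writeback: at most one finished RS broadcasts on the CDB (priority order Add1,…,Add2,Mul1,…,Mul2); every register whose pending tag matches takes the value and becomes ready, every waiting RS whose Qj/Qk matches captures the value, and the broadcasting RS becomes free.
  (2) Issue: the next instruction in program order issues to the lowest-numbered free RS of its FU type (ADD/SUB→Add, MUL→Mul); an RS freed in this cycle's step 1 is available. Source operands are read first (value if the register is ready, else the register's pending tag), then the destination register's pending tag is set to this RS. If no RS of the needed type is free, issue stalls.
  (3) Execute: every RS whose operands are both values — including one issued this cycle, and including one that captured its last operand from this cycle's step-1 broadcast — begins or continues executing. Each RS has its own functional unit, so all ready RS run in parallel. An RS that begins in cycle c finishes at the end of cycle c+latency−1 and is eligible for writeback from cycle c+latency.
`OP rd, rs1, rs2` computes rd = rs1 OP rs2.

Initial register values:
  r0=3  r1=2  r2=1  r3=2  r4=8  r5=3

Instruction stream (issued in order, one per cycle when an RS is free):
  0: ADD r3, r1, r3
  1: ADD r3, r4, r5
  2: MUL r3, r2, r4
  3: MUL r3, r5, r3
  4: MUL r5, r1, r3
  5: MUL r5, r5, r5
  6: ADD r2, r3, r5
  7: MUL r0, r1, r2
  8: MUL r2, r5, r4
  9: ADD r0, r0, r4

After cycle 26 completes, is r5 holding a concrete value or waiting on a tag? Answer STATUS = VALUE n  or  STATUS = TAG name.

  c1: issue ADD r3<-Add1  regs: r0:3,r1:2,r2:1,r3:Add1,r4:8,r5:3
  c2: issue ADD r3<-Add2  regs: r0:3,r1:2,r2:1,r3:Add2,r4:8,r5:3
  c3: issue MUL r3<-Mul1  regs: r0:3,r1:2,r2:1,r3:Mul1,r4:8,r5:3
  c4: CDB Add1=4; issue MUL r3<-Mul2  regs: r0:3,r1:2,r2:1,r3:Mul2,r4:8,r5:3
  c5: CDB Add2=11; stall  regs: r0:3,r1:2,r2:1,r3:Mul2,r4:8,r5:3
  c6: stall  regs: r0:3,r1:2,r2:1,r3:Mul2,r4:8,r5:3
  c7: stall  regs: r0:3,r1:2,r2:1,r3:Mul2,r4:8,r5:3
  c8: CDB Mul1=8; issue MUL r5<-Mul1  regs: r0:3,r1:2,r2:1,r3:Mul2,r4:8,r5:Mul1
  c9: stall  regs: r0:3,r1:2,r2:1,r3:Mul2,r4:8,r5:Mul1
  c10: stall  regs: r0:3,r1:2,r2:1,r3:Mul2,r4:8,r5:Mul1
  c11: stall  regs: r0:3,r1:2,r2:1,r3:Mul2,r4:8,r5:Mul1
  c12: stall  regs: r0:3,r1:2,r2:1,r3:Mul2,r4:8,r5:Mul1
  c13: CDB Mul2=24; issue MUL r5<-Mul2  regs: r0:3,r1:2,r2:1,r3:24,r4:8,r5:Mul2
  c14: issue ADD r2<-Add1  regs: r0:3,r1:2,r2:Add1,r3:24,r4:8,r5:Mul2
  c15: stall  regs: r0:3,r1:2,r2:Add1,r3:24,r4:8,r5:Mul2
  c16: stall  regs: r0:3,r1:2,r2:Add1,r3:24,r4:8,r5:Mul2
  c17: stall  regs: r0:3,r1:2,r2:Add1,r3:24,r4:8,r5:Mul2
  c18: CDB Mul1=48; issue MUL r0<-Mul1  regs: r0:Mul1,r1:2,r2:Add1,r3:24,r4:8,r5:Mul2
  c19: stall  regs: r0:Mul1,r1:2,r2:Add1,r3:24,r4:8,r5:Mul2
  c20: stall  regs: r0:Mul1,r1:2,r2:Add1,r3:24,r4:8,r5:Mul2
  c21: stall  regs: r0:Mul1,r1:2,r2:Add1,r3:24,r4:8,r5:Mul2
  c22: stall  regs: r0:Mul1,r1:2,r2:Add1,r3:24,r4:8,r5:Mul2
  c23: CDB Mul2=2304; issue MUL r2<-Mul2  regs: r0:Mul1,r1:2,r2:Mul2,r3:24,r4:8,r5:2304
  c24: issue ADD r0<-Add2  regs: r0:Add2,r1:2,r2:Mul2,r3:24,r4:8,r5:2304
  c25: -  regs: r0:Add2,r1:2,r2:Mul2,r3:24,r4:8,r5:2304
  c26: CDB Add1=2328  regs: r0:Add2,r1:2,r2:Mul2,r3:24,r4:8,r5:2304

STATUS = VALUE 2304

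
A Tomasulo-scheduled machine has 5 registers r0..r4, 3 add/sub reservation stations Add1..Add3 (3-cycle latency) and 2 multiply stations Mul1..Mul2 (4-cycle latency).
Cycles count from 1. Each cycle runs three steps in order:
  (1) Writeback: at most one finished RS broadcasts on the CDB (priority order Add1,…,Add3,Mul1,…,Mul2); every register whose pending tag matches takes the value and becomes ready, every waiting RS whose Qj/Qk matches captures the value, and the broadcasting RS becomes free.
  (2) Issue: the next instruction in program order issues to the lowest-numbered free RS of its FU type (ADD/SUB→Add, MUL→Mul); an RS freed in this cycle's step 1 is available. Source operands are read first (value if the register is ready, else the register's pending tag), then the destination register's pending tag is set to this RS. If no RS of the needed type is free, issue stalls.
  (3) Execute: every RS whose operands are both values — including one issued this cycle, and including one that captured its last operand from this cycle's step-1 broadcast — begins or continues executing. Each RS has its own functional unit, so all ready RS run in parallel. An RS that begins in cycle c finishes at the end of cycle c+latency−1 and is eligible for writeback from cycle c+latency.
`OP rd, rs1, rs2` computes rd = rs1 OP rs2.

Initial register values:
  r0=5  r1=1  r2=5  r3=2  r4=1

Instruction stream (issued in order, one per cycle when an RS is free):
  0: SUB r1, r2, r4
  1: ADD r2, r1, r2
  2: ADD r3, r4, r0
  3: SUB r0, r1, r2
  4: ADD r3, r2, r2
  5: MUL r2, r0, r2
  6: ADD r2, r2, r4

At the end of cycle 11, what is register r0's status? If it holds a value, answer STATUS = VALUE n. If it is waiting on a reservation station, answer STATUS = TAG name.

c1: issue SUB r1<-Add1 | r0:5,r1:Add1,r2:5,r3:2,r4:1
c2: issue ADD r2<-Add2 | r0:5,r1:Add1,r2:Add2,r3:2,r4:1
c3: issue ADD r3<-Add3 | r0:5,r1:Add1,r2:Add2,r3:Add3,r4:1
c4: CDB Add1=4; issue SUB r0<-Add1 | r0:Add1,r1:4,r2:Add2,r3:Add3,r4:1
c5: stall | r0:Add1,r1:4,r2:Add2,r3:Add3,r4:1
c6: CDB Add3=6; issue ADD r3<-Add3 | r0:Add1,r1:4,r2:Add2,r3:Add3,r4:1
c7: CDB Add2=9; issue MUL r2<-Mul1 | r0:Add1,r1:4,r2:Mul1,r3:Add3,r4:1
c8: issue ADD r2<-Add2 | r0:Add1,r1:4,r2:Add2,r3:Add3,r4:1
c9: - | r0:Add1,r1:4,r2:Add2,r3:Add3,r4:1
c10: CDB Add1=-5 | r0:-5,r1:4,r2:Add2,r3:Add3,r4:1
c11: CDB Add3=18 | r0:-5,r1:4,r2:Add2,r3:18,r4:1

STATUS = VALUE -5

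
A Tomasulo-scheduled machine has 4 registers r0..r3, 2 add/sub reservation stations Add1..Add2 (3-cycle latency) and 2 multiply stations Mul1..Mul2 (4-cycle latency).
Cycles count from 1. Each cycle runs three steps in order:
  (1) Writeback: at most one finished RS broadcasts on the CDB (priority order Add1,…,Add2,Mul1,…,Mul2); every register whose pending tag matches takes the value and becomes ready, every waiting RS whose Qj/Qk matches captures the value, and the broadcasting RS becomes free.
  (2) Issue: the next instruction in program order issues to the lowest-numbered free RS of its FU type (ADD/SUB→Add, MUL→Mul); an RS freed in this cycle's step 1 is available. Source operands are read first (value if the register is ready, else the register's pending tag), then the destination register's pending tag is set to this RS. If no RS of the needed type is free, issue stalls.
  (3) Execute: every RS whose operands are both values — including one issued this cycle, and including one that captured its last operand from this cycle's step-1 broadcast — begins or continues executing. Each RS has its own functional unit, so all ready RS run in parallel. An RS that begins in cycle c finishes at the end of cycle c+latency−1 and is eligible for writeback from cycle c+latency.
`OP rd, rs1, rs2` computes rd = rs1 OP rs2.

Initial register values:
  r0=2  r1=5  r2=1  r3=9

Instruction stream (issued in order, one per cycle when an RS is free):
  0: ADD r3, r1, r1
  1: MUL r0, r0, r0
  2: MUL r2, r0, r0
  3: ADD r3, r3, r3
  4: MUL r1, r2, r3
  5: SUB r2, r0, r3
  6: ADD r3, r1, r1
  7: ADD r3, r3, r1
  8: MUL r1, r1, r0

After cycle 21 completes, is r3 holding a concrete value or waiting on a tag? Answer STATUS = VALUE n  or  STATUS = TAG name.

STATUS = VALUE 960

c1: issue ADD r3<-Add1 | r0:2,r1:5,r2:1,r3:Add1
c2: issue MUL r0<-Mul1 | r0:Mul1,r1:5,r2:1,r3:Add1
c3: issue MUL r2<-Mul2 | r0:Mul1,r1:5,r2:Mul2,r3:Add1
c4: CDB Add1=10; issue ADD r3<-Add1 | r0:Mul1,r1:5,r2:Mul2,r3:Add1
c5: stall | r0:Mul1,r1:5,r2:Mul2,r3:Add1
c6: CDB Mul1=4; issue MUL r1<-Mul1 | r0:4,r1:Mul1,r2:Mul2,r3:Add1
c7: CDB Add1=20; issue SUB r2<-Add1 | r0:4,r1:Mul1,r2:Add1,r3:20
c8: issue ADD r3<-Add2 | r0:4,r1:Mul1,r2:Add1,r3:Add2
c9: stall | r0:4,r1:Mul1,r2:Add1,r3:Add2
c10: CDB Add1=-16; issue ADD r3<-Add1 | r0:4,r1:Mul1,r2:-16,r3:Add1
c11: CDB Mul2=16; issue MUL r1<-Mul2 | r0:4,r1:Mul2,r2:-16,r3:Add1
c12: - | r0:4,r1:Mul2,r2:-16,r3:Add1
c13: - | r0:4,r1:Mul2,r2:-16,r3:Add1
c14: - | r0:4,r1:Mul2,r2:-16,r3:Add1
c15: CDB Mul1=320 | r0:4,r1:Mul2,r2:-16,r3:Add1
c16: - | r0:4,r1:Mul2,r2:-16,r3:Add1
c17: - | r0:4,r1:Mul2,r2:-16,r3:Add1
c18: CDB Add2=640 | r0:4,r1:Mul2,r2:-16,r3:Add1
c19: CDB Mul2=1280 | r0:4,r1:1280,r2:-16,r3:Add1
c20: - | r0:4,r1:1280,r2:-16,r3:Add1
c21: CDB Add1=960 | r0:4,r1:1280,r2:-16,r3:960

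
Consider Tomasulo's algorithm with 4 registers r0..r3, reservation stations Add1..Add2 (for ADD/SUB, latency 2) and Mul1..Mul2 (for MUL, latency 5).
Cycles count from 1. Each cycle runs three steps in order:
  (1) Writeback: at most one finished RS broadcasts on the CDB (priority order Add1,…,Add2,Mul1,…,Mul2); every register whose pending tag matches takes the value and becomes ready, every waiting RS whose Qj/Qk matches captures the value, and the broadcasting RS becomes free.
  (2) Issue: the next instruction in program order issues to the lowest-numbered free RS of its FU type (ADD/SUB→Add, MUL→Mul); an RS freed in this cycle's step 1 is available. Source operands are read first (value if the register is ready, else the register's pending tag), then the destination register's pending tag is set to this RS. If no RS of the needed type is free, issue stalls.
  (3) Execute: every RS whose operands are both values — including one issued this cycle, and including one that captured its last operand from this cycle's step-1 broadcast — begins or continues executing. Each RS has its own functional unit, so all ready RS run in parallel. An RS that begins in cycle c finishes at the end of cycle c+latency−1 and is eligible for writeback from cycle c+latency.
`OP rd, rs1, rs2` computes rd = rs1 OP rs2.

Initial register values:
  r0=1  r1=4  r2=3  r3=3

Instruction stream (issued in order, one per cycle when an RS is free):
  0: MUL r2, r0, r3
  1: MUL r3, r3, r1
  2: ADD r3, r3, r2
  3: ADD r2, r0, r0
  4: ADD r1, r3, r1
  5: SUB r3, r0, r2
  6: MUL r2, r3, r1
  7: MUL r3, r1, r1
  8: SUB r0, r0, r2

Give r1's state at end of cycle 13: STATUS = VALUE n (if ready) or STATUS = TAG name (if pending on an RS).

c1: issue MUL r2<-Mul1 | r0:1,r1:4,r2:Mul1,r3:3
c2: issue MUL r3<-Mul2 | r0:1,r1:4,r2:Mul1,r3:Mul2
c3: issue ADD r3<-Add1 | r0:1,r1:4,r2:Mul1,r3:Add1
c4: issue ADD r2<-Add2 | r0:1,r1:4,r2:Add2,r3:Add1
c5: stall | r0:1,r1:4,r2:Add2,r3:Add1
c6: CDB Add2=2; issue ADD r1<-Add2 | r0:1,r1:Add2,r2:2,r3:Add1
c7: CDB Mul1=3; stall | r0:1,r1:Add2,r2:2,r3:Add1
c8: CDB Mul2=12; stall | r0:1,r1:Add2,r2:2,r3:Add1
c9: stall | r0:1,r1:Add2,r2:2,r3:Add1
c10: CDB Add1=15; issue SUB r3<-Add1 | r0:1,r1:Add2,r2:2,r3:Add1
c11: issue MUL r2<-Mul1 | r0:1,r1:Add2,r2:Mul1,r3:Add1
c12: CDB Add1=-1; issue MUL r3<-Mul2 | r0:1,r1:Add2,r2:Mul1,r3:Mul2
c13: CDB Add2=19; issue SUB r0<-Add1 | r0:Add1,r1:19,r2:Mul1,r3:Mul2

STATUS = VALUE 19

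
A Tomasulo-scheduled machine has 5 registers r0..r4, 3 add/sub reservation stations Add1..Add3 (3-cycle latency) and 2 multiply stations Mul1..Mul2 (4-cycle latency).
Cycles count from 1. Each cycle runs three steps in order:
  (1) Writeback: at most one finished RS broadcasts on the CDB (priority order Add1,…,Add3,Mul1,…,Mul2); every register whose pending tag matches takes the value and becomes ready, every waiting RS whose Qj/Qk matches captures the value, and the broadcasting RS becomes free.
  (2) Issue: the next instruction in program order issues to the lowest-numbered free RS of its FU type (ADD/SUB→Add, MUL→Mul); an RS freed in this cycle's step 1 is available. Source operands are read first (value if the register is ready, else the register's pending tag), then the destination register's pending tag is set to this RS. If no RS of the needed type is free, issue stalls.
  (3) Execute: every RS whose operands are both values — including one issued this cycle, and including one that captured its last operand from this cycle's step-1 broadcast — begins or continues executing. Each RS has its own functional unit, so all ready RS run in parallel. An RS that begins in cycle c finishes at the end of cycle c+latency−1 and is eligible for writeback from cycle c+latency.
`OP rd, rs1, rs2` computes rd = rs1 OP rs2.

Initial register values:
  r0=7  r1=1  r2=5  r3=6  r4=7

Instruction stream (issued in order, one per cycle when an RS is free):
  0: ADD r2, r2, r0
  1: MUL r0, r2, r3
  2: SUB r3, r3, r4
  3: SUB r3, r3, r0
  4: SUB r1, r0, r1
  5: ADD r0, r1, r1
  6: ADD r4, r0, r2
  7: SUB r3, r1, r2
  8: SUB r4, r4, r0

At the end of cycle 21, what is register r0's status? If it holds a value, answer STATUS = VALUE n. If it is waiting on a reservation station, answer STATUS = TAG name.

STATUS = VALUE 142

c1: issue ADD r2<-Add1 | r0:7,r1:1,r2:Add1,r3:6,r4:7
c2: issue MUL r0<-Mul1 | r0:Mul1,r1:1,r2:Add1,r3:6,r4:7
c3: issue SUB r3<-Add2 | r0:Mul1,r1:1,r2:Add1,r3:Add2,r4:7
c4: CDB Add1=12; issue SUB r3<-Add1 | r0:Mul1,r1:1,r2:12,r3:Add1,r4:7
c5: issue SUB r1<-Add3 | r0:Mul1,r1:Add3,r2:12,r3:Add1,r4:7
c6: CDB Add2=-1; issue ADD r0<-Add2 | r0:Add2,r1:Add3,r2:12,r3:Add1,r4:7
c7: stall | r0:Add2,r1:Add3,r2:12,r3:Add1,r4:7
c8: CDB Mul1=72; stall | r0:Add2,r1:Add3,r2:12,r3:Add1,r4:7
c9: stall | r0:Add2,r1:Add3,r2:12,r3:Add1,r4:7
c10: stall | r0:Add2,r1:Add3,r2:12,r3:Add1,r4:7
c11: CDB Add1=-73; issue ADD r4<-Add1 | r0:Add2,r1:Add3,r2:12,r3:-73,r4:Add1
c12: CDB Add3=71; issue SUB r3<-Add3 | r0:Add2,r1:71,r2:12,r3:Add3,r4:Add1
c13: stall | r0:Add2,r1:71,r2:12,r3:Add3,r4:Add1
c14: stall | r0:Add2,r1:71,r2:12,r3:Add3,r4:Add1
c15: CDB Add2=142; issue SUB r4<-Add2 | r0:142,r1:71,r2:12,r3:Add3,r4:Add2
c16: CDB Add3=59 | r0:142,r1:71,r2:12,r3:59,r4:Add2
c17: - | r0:142,r1:71,r2:12,r3:59,r4:Add2
c18: CDB Add1=154 | r0:142,r1:71,r2:12,r3:59,r4:Add2
c19: - | r0:142,r1:71,r2:12,r3:59,r4:Add2
c20: - | r0:142,r1:71,r2:12,r3:59,r4:Add2
c21: CDB Add2=12 | r0:142,r1:71,r2:12,r3:59,r4:12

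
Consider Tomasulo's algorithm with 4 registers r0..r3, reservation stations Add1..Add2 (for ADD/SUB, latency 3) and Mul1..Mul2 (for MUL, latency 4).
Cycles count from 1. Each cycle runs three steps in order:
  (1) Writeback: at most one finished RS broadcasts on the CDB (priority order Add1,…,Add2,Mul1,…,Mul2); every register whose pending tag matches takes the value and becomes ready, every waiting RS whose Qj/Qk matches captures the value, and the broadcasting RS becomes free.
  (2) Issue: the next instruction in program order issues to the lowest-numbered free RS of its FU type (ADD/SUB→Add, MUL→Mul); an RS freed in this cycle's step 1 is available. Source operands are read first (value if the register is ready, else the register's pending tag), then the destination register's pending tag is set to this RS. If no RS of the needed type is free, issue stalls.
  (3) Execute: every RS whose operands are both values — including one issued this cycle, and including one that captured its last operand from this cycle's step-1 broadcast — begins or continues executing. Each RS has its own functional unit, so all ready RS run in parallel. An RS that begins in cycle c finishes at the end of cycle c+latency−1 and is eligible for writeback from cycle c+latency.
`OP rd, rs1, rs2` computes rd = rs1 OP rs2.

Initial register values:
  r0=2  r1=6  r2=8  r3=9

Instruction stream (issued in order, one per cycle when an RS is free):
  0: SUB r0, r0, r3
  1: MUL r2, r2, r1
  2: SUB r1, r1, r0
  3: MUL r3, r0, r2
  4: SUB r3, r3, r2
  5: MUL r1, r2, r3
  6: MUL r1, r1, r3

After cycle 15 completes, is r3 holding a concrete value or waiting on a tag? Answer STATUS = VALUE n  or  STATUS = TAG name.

c1: issue SUB r0<-Add1 | r0:Add1,r1:6,r2:8,r3:9
c2: issue MUL r2<-Mul1 | r0:Add1,r1:6,r2:Mul1,r3:9
c3: issue SUB r1<-Add2 | r0:Add1,r1:Add2,r2:Mul1,r3:9
c4: CDB Add1=-7; issue MUL r3<-Mul2 | r0:-7,r1:Add2,r2:Mul1,r3:Mul2
c5: issue SUB r3<-Add1 | r0:-7,r1:Add2,r2:Mul1,r3:Add1
c6: CDB Mul1=48; issue MUL r1<-Mul1 | r0:-7,r1:Mul1,r2:48,r3:Add1
c7: CDB Add2=13; stall | r0:-7,r1:Mul1,r2:48,r3:Add1
c8: stall | r0:-7,r1:Mul1,r2:48,r3:Add1
c9: stall | r0:-7,r1:Mul1,r2:48,r3:Add1
c10: CDB Mul2=-336; issue MUL r1<-Mul2 | r0:-7,r1:Mul2,r2:48,r3:Add1
c11: - | r0:-7,r1:Mul2,r2:48,r3:Add1
c12: - | r0:-7,r1:Mul2,r2:48,r3:Add1
c13: CDB Add1=-384 | r0:-7,r1:Mul2,r2:48,r3:-384
c14: - | r0:-7,r1:Mul2,r2:48,r3:-384
c15: - | r0:-7,r1:Mul2,r2:48,r3:-384

STATUS = VALUE -384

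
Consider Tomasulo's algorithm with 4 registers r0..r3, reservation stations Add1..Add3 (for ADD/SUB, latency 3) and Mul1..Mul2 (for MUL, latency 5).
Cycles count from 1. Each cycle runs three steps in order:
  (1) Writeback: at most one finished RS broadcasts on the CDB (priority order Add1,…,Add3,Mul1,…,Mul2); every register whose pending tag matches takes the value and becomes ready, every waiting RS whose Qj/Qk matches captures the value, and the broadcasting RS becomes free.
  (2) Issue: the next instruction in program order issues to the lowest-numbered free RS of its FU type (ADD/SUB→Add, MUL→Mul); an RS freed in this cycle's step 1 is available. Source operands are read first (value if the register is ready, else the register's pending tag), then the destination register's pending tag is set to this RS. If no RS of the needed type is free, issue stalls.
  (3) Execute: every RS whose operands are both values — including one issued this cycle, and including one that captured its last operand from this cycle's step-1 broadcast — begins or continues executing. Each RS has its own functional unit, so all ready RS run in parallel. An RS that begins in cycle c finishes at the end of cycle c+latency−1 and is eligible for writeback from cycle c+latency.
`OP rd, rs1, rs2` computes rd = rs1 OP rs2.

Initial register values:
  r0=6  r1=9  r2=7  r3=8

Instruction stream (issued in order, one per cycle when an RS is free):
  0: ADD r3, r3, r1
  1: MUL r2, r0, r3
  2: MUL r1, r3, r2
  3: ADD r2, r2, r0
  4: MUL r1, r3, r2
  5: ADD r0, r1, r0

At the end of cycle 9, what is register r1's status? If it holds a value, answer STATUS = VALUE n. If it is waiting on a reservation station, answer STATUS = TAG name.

STATUS = TAG Mul1

c1: issue ADD r3<-Add1 | r0:6,r1:9,r2:7,r3:Add1
c2: issue MUL r2<-Mul1 | r0:6,r1:9,r2:Mul1,r3:Add1
c3: issue MUL r1<-Mul2 | r0:6,r1:Mul2,r2:Mul1,r3:Add1
c4: CDB Add1=17; issue ADD r2<-Add1 | r0:6,r1:Mul2,r2:Add1,r3:17
c5: stall | r0:6,r1:Mul2,r2:Add1,r3:17
c6: stall | r0:6,r1:Mul2,r2:Add1,r3:17
c7: stall | r0:6,r1:Mul2,r2:Add1,r3:17
c8: stall | r0:6,r1:Mul2,r2:Add1,r3:17
c9: CDB Mul1=102; issue MUL r1<-Mul1 | r0:6,r1:Mul1,r2:Add1,r3:17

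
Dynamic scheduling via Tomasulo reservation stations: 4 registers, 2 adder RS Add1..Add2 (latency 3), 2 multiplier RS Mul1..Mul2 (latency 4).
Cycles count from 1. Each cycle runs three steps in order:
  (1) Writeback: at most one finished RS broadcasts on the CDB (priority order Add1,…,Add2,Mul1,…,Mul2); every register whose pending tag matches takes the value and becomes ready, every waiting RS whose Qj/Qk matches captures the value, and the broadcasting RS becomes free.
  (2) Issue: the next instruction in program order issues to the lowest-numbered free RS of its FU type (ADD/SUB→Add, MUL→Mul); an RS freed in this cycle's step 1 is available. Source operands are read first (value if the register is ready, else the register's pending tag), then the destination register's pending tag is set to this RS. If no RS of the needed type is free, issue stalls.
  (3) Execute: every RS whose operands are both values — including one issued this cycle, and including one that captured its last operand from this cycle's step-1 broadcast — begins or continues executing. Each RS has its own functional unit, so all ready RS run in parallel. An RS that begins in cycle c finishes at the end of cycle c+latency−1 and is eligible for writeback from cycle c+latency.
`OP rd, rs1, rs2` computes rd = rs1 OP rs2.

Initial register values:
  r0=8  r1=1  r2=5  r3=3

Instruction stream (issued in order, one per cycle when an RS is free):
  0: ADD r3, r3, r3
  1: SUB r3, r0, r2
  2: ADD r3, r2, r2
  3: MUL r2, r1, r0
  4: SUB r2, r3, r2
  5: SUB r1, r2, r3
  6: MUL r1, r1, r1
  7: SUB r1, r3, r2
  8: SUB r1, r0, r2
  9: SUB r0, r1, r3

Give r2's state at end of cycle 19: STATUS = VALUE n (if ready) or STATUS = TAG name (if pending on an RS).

STATUS = VALUE 2

c1: issue ADD r3<-Add1 | r0:8,r1:1,r2:5,r3:Add1
c2: issue SUB r3<-Add2 | r0:8,r1:1,r2:5,r3:Add2
c3: stall | r0:8,r1:1,r2:5,r3:Add2
c4: CDB Add1=6; issue ADD r3<-Add1 | r0:8,r1:1,r2:5,r3:Add1
c5: CDB Add2=3; issue MUL r2<-Mul1 | r0:8,r1:1,r2:Mul1,r3:Add1
c6: issue SUB r2<-Add2 | r0:8,r1:1,r2:Add2,r3:Add1
c7: CDB Add1=10; issue SUB r1<-Add1 | r0:8,r1:Add1,r2:Add2,r3:10
c8: issue MUL r1<-Mul2 | r0:8,r1:Mul2,r2:Add2,r3:10
c9: CDB Mul1=8; stall | r0:8,r1:Mul2,r2:Add2,r3:10
c10: stall | r0:8,r1:Mul2,r2:Add2,r3:10
c11: stall | r0:8,r1:Mul2,r2:Add2,r3:10
c12: CDB Add2=2; issue SUB r1<-Add2 | r0:8,r1:Add2,r2:2,r3:10
c13: stall | r0:8,r1:Add2,r2:2,r3:10
c14: stall | r0:8,r1:Add2,r2:2,r3:10
c15: CDB Add1=-8; issue SUB r1<-Add1 | r0:8,r1:Add1,r2:2,r3:10
c16: CDB Add2=8; issue SUB r0<-Add2 | r0:Add2,r1:Add1,r2:2,r3:10
c17: - | r0:Add2,r1:Add1,r2:2,r3:10
c18: CDB Add1=6 | r0:Add2,r1:6,r2:2,r3:10
c19: CDB Mul2=64 | r0:Add2,r1:6,r2:2,r3:10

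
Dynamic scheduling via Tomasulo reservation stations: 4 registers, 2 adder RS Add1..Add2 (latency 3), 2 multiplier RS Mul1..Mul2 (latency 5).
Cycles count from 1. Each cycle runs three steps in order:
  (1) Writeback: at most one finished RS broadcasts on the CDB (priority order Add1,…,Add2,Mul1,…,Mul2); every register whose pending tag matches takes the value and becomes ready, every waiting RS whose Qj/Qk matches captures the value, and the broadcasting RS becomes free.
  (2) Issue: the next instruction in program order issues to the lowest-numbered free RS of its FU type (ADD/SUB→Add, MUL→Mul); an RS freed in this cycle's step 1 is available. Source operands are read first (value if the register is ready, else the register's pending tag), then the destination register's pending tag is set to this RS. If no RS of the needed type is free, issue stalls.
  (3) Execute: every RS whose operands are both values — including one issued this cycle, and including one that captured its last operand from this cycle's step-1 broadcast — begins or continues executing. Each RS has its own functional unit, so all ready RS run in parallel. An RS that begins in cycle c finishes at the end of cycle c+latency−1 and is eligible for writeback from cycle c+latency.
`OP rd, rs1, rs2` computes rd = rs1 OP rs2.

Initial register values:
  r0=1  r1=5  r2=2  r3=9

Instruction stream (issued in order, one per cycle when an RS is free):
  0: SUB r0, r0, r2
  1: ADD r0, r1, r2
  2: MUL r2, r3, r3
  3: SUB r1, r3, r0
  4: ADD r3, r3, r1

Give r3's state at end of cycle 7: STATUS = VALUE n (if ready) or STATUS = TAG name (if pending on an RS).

STATUS = TAG Add2

  c1: issue SUB r0<-Add1  regs: r0:Add1,r1:5,r2:2,r3:9
  c2: issue ADD r0<-Add2  regs: r0:Add2,r1:5,r2:2,r3:9
  c3: issue MUL r2<-Mul1  regs: r0:Add2,r1:5,r2:Mul1,r3:9
  c4: CDB Add1=-1; issue SUB r1<-Add1  regs: r0:Add2,r1:Add1,r2:Mul1,r3:9
  c5: CDB Add2=7; issue ADD r3<-Add2  regs: r0:7,r1:Add1,r2:Mul1,r3:Add2
  c6: -  regs: r0:7,r1:Add1,r2:Mul1,r3:Add2
  c7: -  regs: r0:7,r1:Add1,r2:Mul1,r3:Add2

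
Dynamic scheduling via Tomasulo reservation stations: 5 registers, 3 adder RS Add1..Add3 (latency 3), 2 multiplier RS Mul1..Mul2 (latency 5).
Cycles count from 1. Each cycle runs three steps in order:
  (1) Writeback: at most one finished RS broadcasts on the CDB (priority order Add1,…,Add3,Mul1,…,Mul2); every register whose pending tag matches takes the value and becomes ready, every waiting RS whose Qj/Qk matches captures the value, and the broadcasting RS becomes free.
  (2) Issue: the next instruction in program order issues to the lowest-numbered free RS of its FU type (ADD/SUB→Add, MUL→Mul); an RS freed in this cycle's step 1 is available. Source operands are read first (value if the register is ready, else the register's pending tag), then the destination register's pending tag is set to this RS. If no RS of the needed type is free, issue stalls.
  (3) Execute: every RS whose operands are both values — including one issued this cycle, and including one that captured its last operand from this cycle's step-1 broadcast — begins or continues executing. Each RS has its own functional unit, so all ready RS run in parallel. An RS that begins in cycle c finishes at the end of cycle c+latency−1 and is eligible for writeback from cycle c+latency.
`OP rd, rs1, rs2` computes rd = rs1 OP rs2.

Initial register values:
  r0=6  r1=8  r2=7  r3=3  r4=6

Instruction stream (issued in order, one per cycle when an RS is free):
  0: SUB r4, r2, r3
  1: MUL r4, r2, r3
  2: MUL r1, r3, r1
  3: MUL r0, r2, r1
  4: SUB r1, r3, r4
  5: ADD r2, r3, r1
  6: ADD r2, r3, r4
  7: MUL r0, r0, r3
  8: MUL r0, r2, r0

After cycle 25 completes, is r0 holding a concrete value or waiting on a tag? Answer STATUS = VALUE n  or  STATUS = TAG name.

c1: issue SUB r4<-Add1 | r0:6,r1:8,r2:7,r3:3,r4:Add1
c2: issue MUL r4<-Mul1 | r0:6,r1:8,r2:7,r3:3,r4:Mul1
c3: issue MUL r1<-Mul2 | r0:6,r1:Mul2,r2:7,r3:3,r4:Mul1
c4: CDB Add1=4; stall | r0:6,r1:Mul2,r2:7,r3:3,r4:Mul1
c5: stall | r0:6,r1:Mul2,r2:7,r3:3,r4:Mul1
c6: stall | r0:6,r1:Mul2,r2:7,r3:3,r4:Mul1
c7: CDB Mul1=21; issue MUL r0<-Mul1 | r0:Mul1,r1:Mul2,r2:7,r3:3,r4:21
c8: CDB Mul2=24; issue SUB r1<-Add1 | r0:Mul1,r1:Add1,r2:7,r3:3,r4:21
c9: issue ADD r2<-Add2 | r0:Mul1,r1:Add1,r2:Add2,r3:3,r4:21
c10: issue ADD r2<-Add3 | r0:Mul1,r1:Add1,r2:Add3,r3:3,r4:21
c11: CDB Add1=-18; issue MUL r0<-Mul2 | r0:Mul2,r1:-18,r2:Add3,r3:3,r4:21
c12: stall | r0:Mul2,r1:-18,r2:Add3,r3:3,r4:21
c13: CDB Add3=24; stall | r0:Mul2,r1:-18,r2:24,r3:3,r4:21
c14: CDB Add2=-15; stall | r0:Mul2,r1:-18,r2:24,r3:3,r4:21
c15: CDB Mul1=168; issue MUL r0<-Mul1 | r0:Mul1,r1:-18,r2:24,r3:3,r4:21
c16: - | r0:Mul1,r1:-18,r2:24,r3:3,r4:21
c17: - | r0:Mul1,r1:-18,r2:24,r3:3,r4:21
c18: - | r0:Mul1,r1:-18,r2:24,r3:3,r4:21
c19: - | r0:Mul1,r1:-18,r2:24,r3:3,r4:21
c20: CDB Mul2=504 | r0:Mul1,r1:-18,r2:24,r3:3,r4:21
c21: - | r0:Mul1,r1:-18,r2:24,r3:3,r4:21
c22: - | r0:Mul1,r1:-18,r2:24,r3:3,r4:21
c23: - | r0:Mul1,r1:-18,r2:24,r3:3,r4:21
c24: - | r0:Mul1,r1:-18,r2:24,r3:3,r4:21
c25: CDB Mul1=12096 | r0:12096,r1:-18,r2:24,r3:3,r4:21

STATUS = VALUE 12096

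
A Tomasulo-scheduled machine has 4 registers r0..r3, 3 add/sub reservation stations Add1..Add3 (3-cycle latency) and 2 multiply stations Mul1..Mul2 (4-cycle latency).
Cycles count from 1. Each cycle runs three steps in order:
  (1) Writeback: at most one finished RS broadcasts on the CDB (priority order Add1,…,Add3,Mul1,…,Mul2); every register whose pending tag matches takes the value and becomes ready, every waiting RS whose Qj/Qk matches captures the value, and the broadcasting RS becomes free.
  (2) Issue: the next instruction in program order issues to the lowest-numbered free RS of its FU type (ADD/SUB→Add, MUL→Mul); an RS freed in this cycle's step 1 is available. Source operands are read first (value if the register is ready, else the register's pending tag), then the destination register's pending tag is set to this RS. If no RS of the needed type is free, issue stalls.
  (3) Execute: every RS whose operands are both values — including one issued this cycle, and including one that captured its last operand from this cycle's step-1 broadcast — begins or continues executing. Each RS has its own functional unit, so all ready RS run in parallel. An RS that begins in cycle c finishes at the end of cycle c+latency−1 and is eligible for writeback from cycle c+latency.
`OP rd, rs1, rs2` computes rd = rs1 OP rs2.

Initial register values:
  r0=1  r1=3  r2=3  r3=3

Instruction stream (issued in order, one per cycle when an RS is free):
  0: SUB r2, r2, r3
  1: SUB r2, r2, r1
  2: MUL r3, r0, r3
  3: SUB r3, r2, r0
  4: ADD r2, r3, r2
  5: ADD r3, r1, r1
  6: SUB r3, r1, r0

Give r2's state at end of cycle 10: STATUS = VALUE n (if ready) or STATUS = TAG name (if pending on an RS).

STATUS = TAG Add3

  c1: issue SUB r2<-Add1  regs: r0:1,r1:3,r2:Add1,r3:3
  c2: issue SUB r2<-Add2  regs: r0:1,r1:3,r2:Add2,r3:3
  c3: issue MUL r3<-Mul1  regs: r0:1,r1:3,r2:Add2,r3:Mul1
  c4: CDB Add1=0; issue SUB r3<-Add1  regs: r0:1,r1:3,r2:Add2,r3:Add1
  c5: issue ADD r2<-Add3  regs: r0:1,r1:3,r2:Add3,r3:Add1
  c6: stall  regs: r0:1,r1:3,r2:Add3,r3:Add1
  c7: CDB Add2=-3; issue ADD r3<-Add2  regs: r0:1,r1:3,r2:Add3,r3:Add2
  c8: CDB Mul1=3; stall  regs: r0:1,r1:3,r2:Add3,r3:Add2
  c9: stall  regs: r0:1,r1:3,r2:Add3,r3:Add2
  c10: CDB Add1=-4; issue SUB r3<-Add1  regs: r0:1,r1:3,r2:Add3,r3:Add1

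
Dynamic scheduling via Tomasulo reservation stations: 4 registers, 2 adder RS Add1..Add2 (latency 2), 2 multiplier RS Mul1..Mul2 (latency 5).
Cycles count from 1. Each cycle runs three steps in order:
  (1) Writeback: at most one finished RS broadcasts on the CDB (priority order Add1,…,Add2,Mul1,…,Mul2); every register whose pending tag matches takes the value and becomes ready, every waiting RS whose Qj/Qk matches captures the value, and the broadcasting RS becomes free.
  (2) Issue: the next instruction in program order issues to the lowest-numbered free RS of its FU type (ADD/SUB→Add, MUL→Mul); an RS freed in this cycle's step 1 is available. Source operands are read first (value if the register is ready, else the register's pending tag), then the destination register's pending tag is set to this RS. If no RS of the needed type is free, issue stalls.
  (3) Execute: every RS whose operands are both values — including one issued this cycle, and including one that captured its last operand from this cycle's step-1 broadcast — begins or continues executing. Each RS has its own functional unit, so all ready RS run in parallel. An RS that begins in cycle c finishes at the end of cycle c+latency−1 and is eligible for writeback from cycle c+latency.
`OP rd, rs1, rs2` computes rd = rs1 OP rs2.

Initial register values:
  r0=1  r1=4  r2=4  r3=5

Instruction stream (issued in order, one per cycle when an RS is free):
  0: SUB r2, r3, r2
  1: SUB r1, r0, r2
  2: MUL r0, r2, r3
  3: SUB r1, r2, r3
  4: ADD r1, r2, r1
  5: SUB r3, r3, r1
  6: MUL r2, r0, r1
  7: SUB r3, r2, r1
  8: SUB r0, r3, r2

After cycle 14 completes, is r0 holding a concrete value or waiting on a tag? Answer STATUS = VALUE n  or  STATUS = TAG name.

cycle 1: issue SUB r2<-Add1 // r0:1,r1:4,r2:Add1,r3:5
cycle 2: issue SUB r1<-Add2 // r0:1,r1:Add2,r2:Add1,r3:5
cycle 3: CDB Add1=1; issue MUL r0<-Mul1 // r0:Mul1,r1:Add2,r2:1,r3:5
cycle 4: issue SUB r1<-Add1 // r0:Mul1,r1:Add1,r2:1,r3:5
cycle 5: CDB Add2=0; issue ADD r1<-Add2 // r0:Mul1,r1:Add2,r2:1,r3:5
cycle 6: CDB Add1=-4; issue SUB r3<-Add1 // r0:Mul1,r1:Add2,r2:1,r3:Add1
cycle 7: issue MUL r2<-Mul2 // r0:Mul1,r1:Add2,r2:Mul2,r3:Add1
cycle 8: CDB Add2=-3; issue SUB r3<-Add2 // r0:Mul1,r1:-3,r2:Mul2,r3:Add2
cycle 9: CDB Mul1=5; stall // r0:5,r1:-3,r2:Mul2,r3:Add2
cycle 10: CDB Add1=8; issue SUB r0<-Add1 // r0:Add1,r1:-3,r2:Mul2,r3:Add2
cycle 11: - // r0:Add1,r1:-3,r2:Mul2,r3:Add2
cycle 12: - // r0:Add1,r1:-3,r2:Mul2,r3:Add2
cycle 13: - // r0:Add1,r1:-3,r2:Mul2,r3:Add2
cycle 14: CDB Mul2=-15 // r0:Add1,r1:-3,r2:-15,r3:Add2

STATUS = TAG Add1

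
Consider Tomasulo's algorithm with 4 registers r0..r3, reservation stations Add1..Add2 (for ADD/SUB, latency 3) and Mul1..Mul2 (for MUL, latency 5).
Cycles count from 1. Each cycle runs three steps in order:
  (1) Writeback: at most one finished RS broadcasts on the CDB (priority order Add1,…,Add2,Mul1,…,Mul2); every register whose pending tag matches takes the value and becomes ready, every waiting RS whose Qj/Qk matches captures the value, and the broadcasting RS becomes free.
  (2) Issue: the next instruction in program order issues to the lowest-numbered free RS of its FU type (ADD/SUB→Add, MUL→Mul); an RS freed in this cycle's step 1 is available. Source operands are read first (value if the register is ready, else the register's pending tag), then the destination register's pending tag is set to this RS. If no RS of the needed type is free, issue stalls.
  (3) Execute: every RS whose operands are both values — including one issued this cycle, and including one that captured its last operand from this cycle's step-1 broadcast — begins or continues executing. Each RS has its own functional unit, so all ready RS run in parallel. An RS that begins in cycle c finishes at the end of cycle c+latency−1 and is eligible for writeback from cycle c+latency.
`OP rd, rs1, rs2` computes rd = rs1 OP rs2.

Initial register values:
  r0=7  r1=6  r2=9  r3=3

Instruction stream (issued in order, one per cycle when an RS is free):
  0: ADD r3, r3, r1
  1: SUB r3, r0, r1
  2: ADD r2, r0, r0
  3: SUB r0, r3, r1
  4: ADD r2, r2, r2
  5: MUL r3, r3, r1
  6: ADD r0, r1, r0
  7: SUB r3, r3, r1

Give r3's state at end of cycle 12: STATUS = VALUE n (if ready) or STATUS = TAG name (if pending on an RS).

cycle 1: issue ADD r3<-Add1 // r0:7,r1:6,r2:9,r3:Add1
cycle 2: issue SUB r3<-Add2 // r0:7,r1:6,r2:9,r3:Add2
cycle 3: stall // r0:7,r1:6,r2:9,r3:Add2
cycle 4: CDB Add1=9; issue ADD r2<-Add1 // r0:7,r1:6,r2:Add1,r3:Add2
cycle 5: CDB Add2=1; issue SUB r0<-Add2 // r0:Add2,r1:6,r2:Add1,r3:1
cycle 6: stall // r0:Add2,r1:6,r2:Add1,r3:1
cycle 7: CDB Add1=14; issue ADD r2<-Add1 // r0:Add2,r1:6,r2:Add1,r3:1
cycle 8: CDB Add2=-5; issue MUL r3<-Mul1 // r0:-5,r1:6,r2:Add1,r3:Mul1
cycle 9: issue ADD r0<-Add2 // r0:Add2,r1:6,r2:Add1,r3:Mul1
cycle 10: CDB Add1=28; issue SUB r3<-Add1 // r0:Add2,r1:6,r2:28,r3:Add1
cycle 11: - // r0:Add2,r1:6,r2:28,r3:Add1
cycle 12: CDB Add2=1 // r0:1,r1:6,r2:28,r3:Add1

STATUS = TAG Add1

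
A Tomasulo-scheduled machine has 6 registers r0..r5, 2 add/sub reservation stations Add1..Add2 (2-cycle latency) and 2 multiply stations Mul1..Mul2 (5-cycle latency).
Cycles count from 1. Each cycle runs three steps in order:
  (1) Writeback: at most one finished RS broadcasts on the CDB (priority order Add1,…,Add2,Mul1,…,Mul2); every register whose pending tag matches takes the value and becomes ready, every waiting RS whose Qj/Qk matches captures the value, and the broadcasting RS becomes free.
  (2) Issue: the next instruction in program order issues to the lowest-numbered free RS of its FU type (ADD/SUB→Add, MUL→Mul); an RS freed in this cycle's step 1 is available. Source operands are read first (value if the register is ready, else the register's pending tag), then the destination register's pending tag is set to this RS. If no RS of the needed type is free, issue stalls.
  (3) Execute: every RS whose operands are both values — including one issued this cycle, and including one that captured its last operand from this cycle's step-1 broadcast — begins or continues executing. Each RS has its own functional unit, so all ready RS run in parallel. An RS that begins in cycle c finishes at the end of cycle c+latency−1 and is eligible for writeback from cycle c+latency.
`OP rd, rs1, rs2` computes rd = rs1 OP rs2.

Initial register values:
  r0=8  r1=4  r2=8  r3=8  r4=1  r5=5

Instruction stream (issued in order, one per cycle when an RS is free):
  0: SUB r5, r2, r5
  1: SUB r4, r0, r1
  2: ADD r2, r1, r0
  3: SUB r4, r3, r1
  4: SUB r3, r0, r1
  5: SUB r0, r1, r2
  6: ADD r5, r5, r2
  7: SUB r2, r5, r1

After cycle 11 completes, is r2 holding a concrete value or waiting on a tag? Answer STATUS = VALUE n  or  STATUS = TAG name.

STATUS = VALUE 11

cycle 1: issue SUB r5<-Add1 // r0:8,r1:4,r2:8,r3:8,r4:1,r5:Add1
cycle 2: issue SUB r4<-Add2 // r0:8,r1:4,r2:8,r3:8,r4:Add2,r5:Add1
cycle 3: CDB Add1=3; issue ADD r2<-Add1 // r0:8,r1:4,r2:Add1,r3:8,r4:Add2,r5:3
cycle 4: CDB Add2=4; issue SUB r4<-Add2 // r0:8,r1:4,r2:Add1,r3:8,r4:Add2,r5:3
cycle 5: CDB Add1=12; issue SUB r3<-Add1 // r0:8,r1:4,r2:12,r3:Add1,r4:Add2,r5:3
cycle 6: CDB Add2=4; issue SUB r0<-Add2 // r0:Add2,r1:4,r2:12,r3:Add1,r4:4,r5:3
cycle 7: CDB Add1=4; issue ADD r5<-Add1 // r0:Add2,r1:4,r2:12,r3:4,r4:4,r5:Add1
cycle 8: CDB Add2=-8; issue SUB r2<-Add2 // r0:-8,r1:4,r2:Add2,r3:4,r4:4,r5:Add1
cycle 9: CDB Add1=15 // r0:-8,r1:4,r2:Add2,r3:4,r4:4,r5:15
cycle 10: - // r0:-8,r1:4,r2:Add2,r3:4,r4:4,r5:15
cycle 11: CDB Add2=11 // r0:-8,r1:4,r2:11,r3:4,r4:4,r5:15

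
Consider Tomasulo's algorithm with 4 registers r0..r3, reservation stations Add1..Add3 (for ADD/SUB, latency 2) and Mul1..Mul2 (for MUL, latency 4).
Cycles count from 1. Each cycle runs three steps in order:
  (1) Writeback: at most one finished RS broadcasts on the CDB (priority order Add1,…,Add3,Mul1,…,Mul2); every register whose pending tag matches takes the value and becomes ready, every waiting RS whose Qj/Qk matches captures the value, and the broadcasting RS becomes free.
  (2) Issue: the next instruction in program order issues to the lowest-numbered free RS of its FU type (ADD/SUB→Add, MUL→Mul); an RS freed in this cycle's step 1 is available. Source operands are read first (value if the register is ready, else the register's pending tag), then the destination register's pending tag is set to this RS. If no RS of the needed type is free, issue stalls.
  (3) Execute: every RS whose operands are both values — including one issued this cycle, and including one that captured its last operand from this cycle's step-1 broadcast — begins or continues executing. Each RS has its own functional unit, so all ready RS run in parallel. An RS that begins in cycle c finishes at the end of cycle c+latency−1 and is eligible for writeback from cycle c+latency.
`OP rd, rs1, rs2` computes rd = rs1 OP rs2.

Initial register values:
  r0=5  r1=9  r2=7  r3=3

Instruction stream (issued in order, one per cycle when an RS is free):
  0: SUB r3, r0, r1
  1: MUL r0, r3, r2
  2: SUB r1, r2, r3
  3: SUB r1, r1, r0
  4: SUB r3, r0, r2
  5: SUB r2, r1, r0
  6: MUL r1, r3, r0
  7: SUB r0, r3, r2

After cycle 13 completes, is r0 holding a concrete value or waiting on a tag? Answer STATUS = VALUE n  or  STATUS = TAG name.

cycle 1: issue SUB r3<-Add1 // r0:5,r1:9,r2:7,r3:Add1
cycle 2: issue MUL r0<-Mul1 // r0:Mul1,r1:9,r2:7,r3:Add1
cycle 3: CDB Add1=-4; issue SUB r1<-Add1 // r0:Mul1,r1:Add1,r2:7,r3:-4
cycle 4: issue SUB r1<-Add2 // r0:Mul1,r1:Add2,r2:7,r3:-4
cycle 5: CDB Add1=11; issue SUB r3<-Add1 // r0:Mul1,r1:Add2,r2:7,r3:Add1
cycle 6: issue SUB r2<-Add3 // r0:Mul1,r1:Add2,r2:Add3,r3:Add1
cycle 7: CDB Mul1=-28; issue MUL r1<-Mul1 // r0:-28,r1:Mul1,r2:Add3,r3:Add1
cycle 8: stall // r0:-28,r1:Mul1,r2:Add3,r3:Add1
cycle 9: CDB Add1=-35; issue SUB r0<-Add1 // r0:Add1,r1:Mul1,r2:Add3,r3:-35
cycle 10: CDB Add2=39 // r0:Add1,r1:Mul1,r2:Add3,r3:-35
cycle 11: - // r0:Add1,r1:Mul1,r2:Add3,r3:-35
cycle 12: CDB Add3=67 // r0:Add1,r1:Mul1,r2:67,r3:-35
cycle 13: CDB Mul1=980 // r0:Add1,r1:980,r2:67,r3:-35

STATUS = TAG Add1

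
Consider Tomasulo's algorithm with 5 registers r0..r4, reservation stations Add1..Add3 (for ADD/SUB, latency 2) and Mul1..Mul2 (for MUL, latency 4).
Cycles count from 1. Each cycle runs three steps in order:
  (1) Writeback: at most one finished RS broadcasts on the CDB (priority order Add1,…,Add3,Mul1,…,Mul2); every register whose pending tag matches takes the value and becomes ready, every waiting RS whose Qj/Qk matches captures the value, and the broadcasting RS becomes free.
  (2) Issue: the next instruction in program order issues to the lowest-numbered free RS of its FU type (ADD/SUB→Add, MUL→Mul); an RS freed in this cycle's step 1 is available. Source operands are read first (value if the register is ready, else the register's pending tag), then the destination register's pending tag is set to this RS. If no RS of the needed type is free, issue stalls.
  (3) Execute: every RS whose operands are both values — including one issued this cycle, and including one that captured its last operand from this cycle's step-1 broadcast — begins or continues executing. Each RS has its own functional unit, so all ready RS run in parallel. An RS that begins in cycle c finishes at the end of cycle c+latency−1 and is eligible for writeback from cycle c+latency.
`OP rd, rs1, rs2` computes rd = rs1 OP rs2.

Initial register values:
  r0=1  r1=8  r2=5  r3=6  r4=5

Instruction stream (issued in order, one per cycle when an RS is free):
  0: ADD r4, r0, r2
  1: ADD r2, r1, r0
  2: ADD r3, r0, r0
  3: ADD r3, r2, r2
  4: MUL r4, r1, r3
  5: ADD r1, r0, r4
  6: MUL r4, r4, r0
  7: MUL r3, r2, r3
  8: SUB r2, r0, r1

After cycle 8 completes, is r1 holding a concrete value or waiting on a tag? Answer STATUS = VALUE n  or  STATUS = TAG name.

STATUS = TAG Add1

  c1: issue ADD r4<-Add1  regs: r0:1,r1:8,r2:5,r3:6,r4:Add1
  c2: issue ADD r2<-Add2  regs: r0:1,r1:8,r2:Add2,r3:6,r4:Add1
  c3: CDB Add1=6; issue ADD r3<-Add1  regs: r0:1,r1:8,r2:Add2,r3:Add1,r4:6
  c4: CDB Add2=9; issue ADD r3<-Add2  regs: r0:1,r1:8,r2:9,r3:Add2,r4:6
  c5: CDB Add1=2; issue MUL r4<-Mul1  regs: r0:1,r1:8,r2:9,r3:Add2,r4:Mul1
  c6: CDB Add2=18; issue ADD r1<-Add1  regs: r0:1,r1:Add1,r2:9,r3:18,r4:Mul1
  c7: issue MUL r4<-Mul2  regs: r0:1,r1:Add1,r2:9,r3:18,r4:Mul2
  c8: stall  regs: r0:1,r1:Add1,r2:9,r3:18,r4:Mul2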